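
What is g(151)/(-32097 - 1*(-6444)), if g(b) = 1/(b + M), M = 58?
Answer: -1/5361477 ≈ -1.8652e-7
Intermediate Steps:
g(b) = 1/(58 + b) (g(b) = 1/(b + 58) = 1/(58 + b))
g(151)/(-32097 - 1*(-6444)) = 1/((58 + 151)*(-32097 - 1*(-6444))) = 1/(209*(-32097 + 6444)) = (1/209)/(-25653) = (1/209)*(-1/25653) = -1/5361477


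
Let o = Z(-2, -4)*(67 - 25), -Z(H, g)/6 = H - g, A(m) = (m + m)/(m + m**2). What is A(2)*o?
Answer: -336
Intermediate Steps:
A(m) = 2*m/(m + m**2) (A(m) = (2*m)/(m + m**2) = 2*m/(m + m**2))
Z(H, g) = -6*H + 6*g (Z(H, g) = -6*(H - g) = -6*H + 6*g)
o = -504 (o = (-6*(-2) + 6*(-4))*(67 - 25) = (12 - 24)*42 = -12*42 = -504)
A(2)*o = (2/(1 + 2))*(-504) = (2/3)*(-504) = -336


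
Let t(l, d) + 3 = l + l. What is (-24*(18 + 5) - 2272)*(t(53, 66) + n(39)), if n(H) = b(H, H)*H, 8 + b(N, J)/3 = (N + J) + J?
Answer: -36305344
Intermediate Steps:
t(l, d) = -3 + 2*l (t(l, d) = -3 + (l + l) = -3 + 2*l)
b(N, J) = -24 + 3*N + 6*J (b(N, J) = -24 + 3*((N + J) + J) = -24 + 3*((J + N) + J) = -24 + 3*(N + 2*J) = -24 + (3*N + 6*J) = -24 + 3*N + 6*J)
n(H) = H*(-24 + 9*H) (n(H) = (-24 + 3*H + 6*H)*H = (-24 + 9*H)*H = H*(-24 + 9*H))
(-24*(18 + 5) - 2272)*(t(53, 66) + n(39)) = (-24*(18 + 5) - 2272)*((-3 + 2*53) + 3*39*(-8 + 3*39)) = (-24*23 - 2272)*((-3 + 106) + 3*39*(-8 + 117)) = (-552 - 2272)*(103 + 3*39*109) = -2824*(103 + 12753) = -2824*12856 = -36305344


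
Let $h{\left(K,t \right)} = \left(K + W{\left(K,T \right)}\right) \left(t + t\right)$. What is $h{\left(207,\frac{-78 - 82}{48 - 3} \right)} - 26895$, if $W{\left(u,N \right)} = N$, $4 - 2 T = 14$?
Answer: $- \frac{254983}{9} \approx -28331.0$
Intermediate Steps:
$T = -5$ ($T = 2 - 7 = -5$)
$h{\left(K,t \right)} = 2 t \left(-5 + K\right)$ ($h{\left(K,t \right)} = \left(K - 5\right) \left(t + t\right) = \left(-5 + K\right) 2 t = 2 t \left(-5 + K\right)$)
$h{\left(207,\frac{-78 - 82}{48 - 3} \right)} - 26895 = 2 \frac{-78 - 82}{48 - 3} \left(-5 + 207\right) - 26895 = 2 \left(- \frac{160}{45}\right) 202 - 26895 = 2 \left(\left(-160\right) \frac{1}{45}\right) 202 - 26895 = 2 \left(- \frac{32}{9}\right) 202 - 26895 = - \frac{12928}{9} - 26895 = - \frac{254983}{9}$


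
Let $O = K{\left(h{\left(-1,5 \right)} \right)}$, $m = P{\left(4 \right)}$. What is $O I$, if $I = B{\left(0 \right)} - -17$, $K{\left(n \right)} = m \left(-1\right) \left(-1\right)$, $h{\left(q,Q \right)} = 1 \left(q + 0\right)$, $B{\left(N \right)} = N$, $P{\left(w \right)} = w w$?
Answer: $272$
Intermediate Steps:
$P{\left(w \right)} = w^{2}$
$m = 16$ ($m = 4^{2} = 16$)
$h{\left(q,Q \right)} = q$ ($h{\left(q,Q \right)} = 1 q = q$)
$K{\left(n \right)} = 16$ ($K{\left(n \right)} = 16 \left(-1\right) \left(-1\right) = \left(-16\right) \left(-1\right) = 16$)
$O = 16$
$I = 17$ ($I = 0 - -17 = 0 + 17 = 17$)
$O I = 16 \cdot 17 = 272$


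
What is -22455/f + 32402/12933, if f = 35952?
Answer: 291502063/154989072 ≈ 1.8808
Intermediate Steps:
-22455/f + 32402/12933 = -22455/35952 + 32402/12933 = -22455*1/35952 + 32402*(1/12933) = -7485/11984 + 32402/12933 = 291502063/154989072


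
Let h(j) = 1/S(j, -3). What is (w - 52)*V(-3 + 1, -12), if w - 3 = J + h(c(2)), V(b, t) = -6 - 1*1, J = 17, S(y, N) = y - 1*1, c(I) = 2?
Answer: 217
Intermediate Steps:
S(y, N) = -1 + y (S(y, N) = y - 1 = -1 + y)
h(j) = 1/(-1 + j)
V(b, t) = -7 (V(b, t) = -6 - 1 = -7)
w = 21 (w = 3 + (17 + 1/(-1 + 2)) = 3 + (17 + 1/1) = 3 + (17 + 1) = 3 + 18 = 21)
(w - 52)*V(-3 + 1, -12) = (21 - 52)*(-7) = -31*(-7) = 217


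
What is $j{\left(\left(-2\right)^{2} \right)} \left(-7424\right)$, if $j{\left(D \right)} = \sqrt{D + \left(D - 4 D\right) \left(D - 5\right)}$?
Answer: $-29696$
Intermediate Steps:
$j{\left(D \right)} = \sqrt{D - 3 D \left(-5 + D\right)}$ ($j{\left(D \right)} = \sqrt{D + - 3 D \left(-5 + D\right)} = \sqrt{D - 3 D \left(-5 + D\right)}$)
$j{\left(\left(-2\right)^{2} \right)} \left(-7424\right) = \sqrt{\left(-2\right)^{2} \left(16 - 3 \left(-2\right)^{2}\right)} \left(-7424\right) = \sqrt{4 \left(16 - 12\right)} \left(-7424\right) = \sqrt{4 \cdot 4} \left(-7424\right) = \sqrt{16} \left(-7424\right) = 4 \left(-7424\right) = -29696$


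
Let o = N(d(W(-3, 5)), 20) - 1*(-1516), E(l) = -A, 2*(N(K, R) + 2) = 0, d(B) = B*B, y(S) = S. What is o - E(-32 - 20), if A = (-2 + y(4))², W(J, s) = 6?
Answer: 1518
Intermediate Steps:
d(B) = B²
A = 4 (A = (-2 + 4)² = 2² = 4)
N(K, R) = -2 (N(K, R) = -2 + (½)*0 = -2 + 0 = -2)
E(l) = -4 (E(l) = -1*4 = -4)
o = 1514 (o = -2 - 1*(-1516) = -2 + 1516 = 1514)
o - E(-32 - 20) = 1514 - 1*(-4) = 1514 + 4 = 1518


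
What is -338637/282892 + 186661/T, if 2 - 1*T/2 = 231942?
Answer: -52472958793/32806985240 ≈ -1.5994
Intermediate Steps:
T = -463880 (T = 4 - 2*231942 = 4 - 463884 = -463880)
-338637/282892 + 186661/T = -338637/282892 + 186661/(-463880) = -338637*1/282892 + 186661*(-1/463880) = -338637/282892 - 186661/463880 = -52472958793/32806985240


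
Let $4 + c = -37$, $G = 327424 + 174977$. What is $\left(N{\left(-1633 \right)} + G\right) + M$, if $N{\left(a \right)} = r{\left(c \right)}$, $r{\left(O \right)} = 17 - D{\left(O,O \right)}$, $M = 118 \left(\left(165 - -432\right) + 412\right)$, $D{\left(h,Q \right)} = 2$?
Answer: $621478$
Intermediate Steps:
$G = 502401$
$M = 119062$ ($M = 118 \left(\left(165 + 432\right) + 412\right) = 118 \left(597 + 412\right) = 118 \cdot 1009 = 119062$)
$c = -41$ ($c = -4 - 37 = -41$)
$r{\left(O \right)} = 15$ ($r{\left(O \right)} = 17 - 2 = 15$)
$N{\left(a \right)} = 15$
$\left(N{\left(-1633 \right)} + G\right) + M = \left(15 + 502401\right) + 119062 = 502416 + 119062 = 621478$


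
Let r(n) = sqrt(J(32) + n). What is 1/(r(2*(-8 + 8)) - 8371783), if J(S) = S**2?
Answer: -1/8371751 ≈ -1.1945e-7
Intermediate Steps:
r(n) = sqrt(1024 + n) (r(n) = sqrt(32**2 + n) = sqrt(1024 + n))
1/(r(2*(-8 + 8)) - 8371783) = 1/(sqrt(1024 + 2*(-8 + 8)) - 8371783) = 1/(sqrt(1024 + 2*0) - 8371783) = 1/(sqrt(1024 + 0) - 8371783) = 1/(sqrt(1024) - 8371783) = 1/(32 - 8371783) = 1/(-8371751) = -1/8371751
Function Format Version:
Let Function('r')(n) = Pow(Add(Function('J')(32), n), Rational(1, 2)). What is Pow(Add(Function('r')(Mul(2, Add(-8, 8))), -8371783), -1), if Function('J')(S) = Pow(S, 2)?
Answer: Rational(-1, 8371751) ≈ -1.1945e-7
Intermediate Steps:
Function('r')(n) = Pow(Add(1024, n), Rational(1, 2)) (Function('r')(n) = Pow(Add(Pow(32, 2), n), Rational(1, 2)) = Pow(Add(1024, n), Rational(1, 2)))
Pow(Add(Function('r')(Mul(2, Add(-8, 8))), -8371783), -1) = Pow(Add(Pow(Add(1024, Mul(2, Add(-8, 8))), Rational(1, 2)), -8371783), -1) = Pow(Add(Pow(Add(1024, Mul(2, 0)), Rational(1, 2)), -8371783), -1) = Pow(Add(Pow(Add(1024, 0), Rational(1, 2)), -8371783), -1) = Pow(Add(Pow(1024, Rational(1, 2)), -8371783), -1) = Pow(Add(32, -8371783), -1) = Pow(-8371751, -1) = Rational(-1, 8371751)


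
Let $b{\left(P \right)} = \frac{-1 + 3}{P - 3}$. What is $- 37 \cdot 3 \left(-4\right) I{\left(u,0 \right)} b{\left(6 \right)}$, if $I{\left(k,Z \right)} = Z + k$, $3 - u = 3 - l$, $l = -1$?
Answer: $-296$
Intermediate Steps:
$u = -1$ ($u = 3 - \left(3 - -1\right) = 3 - \left(3 + 1\right) = 3 - 4 = -1$)
$b{\left(P \right)} = \frac{2}{-3 + P}$
$- 37 \cdot 3 \left(-4\right) I{\left(u,0 \right)} b{\left(6 \right)} = - 37 \cdot 3 \left(-4\right) \left(0 - 1\right) \frac{2}{-3 + 6} = - 37 \left(\left(-12\right) \left(-1\right)\right) \frac{2}{3} = \left(-37\right) 12 \cdot 2 \cdot \frac{1}{3} = \left(-444\right) \frac{2}{3} = -296$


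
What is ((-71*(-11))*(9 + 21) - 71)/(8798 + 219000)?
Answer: 23359/227798 ≈ 0.10254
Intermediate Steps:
((-71*(-11))*(9 + 21) - 71)/(8798 + 219000) = (781*30 - 71)/227798 = (23430 - 71)*(1/227798) = 23359*(1/227798) = 23359/227798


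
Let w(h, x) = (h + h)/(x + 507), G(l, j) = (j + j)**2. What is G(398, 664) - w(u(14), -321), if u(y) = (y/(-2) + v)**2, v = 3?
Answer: 164013296/93 ≈ 1.7636e+6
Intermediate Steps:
u(y) = (3 - y/2)**2 (u(y) = (y/(-2) + 3)**2 = (y*(-1/2) + 3)**2 = (-y/2 + 3)**2 = (3 - y/2)**2)
G(l, j) = 4*j**2 (G(l, j) = (2*j)**2 = 4*j**2)
w(h, x) = 2*h/(507 + x) (w(h, x) = (2*h)/(507 + x) = 2*h/(507 + x))
G(398, 664) - w(u(14), -321) = 4*664**2 - 2*(-6 + 14)**2/4/(507 - 321) = 4*440896 - 2*(1/4)*8**2/186 = 1763584 - 2*(1/4)*64/186 = 1763584 - 2*16/186 = 1763584 - 1*16/93 = 1763584 - 16/93 = 164013296/93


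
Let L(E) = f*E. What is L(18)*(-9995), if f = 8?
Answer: -1439280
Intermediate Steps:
L(E) = 8*E
L(18)*(-9995) = (8*18)*(-9995) = 144*(-9995) = -1439280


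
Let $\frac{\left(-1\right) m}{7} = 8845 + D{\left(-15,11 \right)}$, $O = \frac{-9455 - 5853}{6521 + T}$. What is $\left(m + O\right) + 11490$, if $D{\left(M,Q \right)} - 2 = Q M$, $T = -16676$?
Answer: $- \frac{500463712}{10155} \approx -49283.0$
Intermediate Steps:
$D{\left(M,Q \right)} = 2 + M Q$ ($D{\left(M,Q \right)} = 2 + Q M = 2 + M Q$)
$O = \frac{15308}{10155}$ ($O = \frac{-9455 - 5853}{6521 - 16676} = - \frac{15308}{-10155} = \left(-15308\right) \left(- \frac{1}{10155}\right) = \frac{15308}{10155} \approx 1.5074$)
$m = -60774$ ($m = - 7 \left(8845 + \left(2 - 165\right)\right) = - 7 \left(8845 - 163\right) = \left(-7\right) 8682 = -60774$)
$\left(m + O\right) + 11490 = \left(-60774 + \frac{15308}{10155}\right) + 11490 = - \frac{617144662}{10155} + 11490 = - \frac{500463712}{10155}$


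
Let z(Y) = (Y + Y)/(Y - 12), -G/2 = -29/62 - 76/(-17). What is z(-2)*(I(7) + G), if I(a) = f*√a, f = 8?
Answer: -8438/3689 + 16*√7/7 ≈ 3.7601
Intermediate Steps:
G = -4219/527 (G = -2*(-29/62 - 76/(-17)) = -2*(-29*1/62 - 76*(-1/17)) = -2*(-29/62 + 76/17) = -2*4219/1054 = -4219/527 ≈ -8.0057)
I(a) = 8*√a
z(Y) = 2*Y/(-12 + Y) (z(Y) = (2*Y)/(-12 + Y) = 2*Y/(-12 + Y))
z(-2)*(I(7) + G) = (2*(-2)/(-12 - 2))*(8*√7 - 4219/527) = (2*(-2)/(-14))*(-4219/527 + 8*√7) = (2*(-2)*(-1/14))*(-4219/527 + 8*√7) = 2*(-4219/527 + 8*√7)/7 = -8438/3689 + 16*√7/7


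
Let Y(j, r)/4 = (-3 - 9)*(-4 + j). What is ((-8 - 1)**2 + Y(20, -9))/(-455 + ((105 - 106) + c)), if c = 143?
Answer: 687/313 ≈ 2.1949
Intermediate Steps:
Y(j, r) = 192 - 48*j (Y(j, r) = 4*((-3 - 9)*(-4 + j)) = 4*(-12*(-4 + j)) = 4*(48 - 12*j) = 192 - 48*j)
((-8 - 1)**2 + Y(20, -9))/(-455 + ((105 - 106) + c)) = ((-8 - 1)**2 + (192 - 48*20))/(-455 + ((105 - 106) + 143)) = ((-9)**2 + (192 - 960))/(-455 + (-1 + 143)) = (81 - 768)/(-455 + 142) = -687/(-313) = -687*(-1/313) = 687/313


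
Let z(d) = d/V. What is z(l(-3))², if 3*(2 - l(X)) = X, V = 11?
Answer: 9/121 ≈ 0.074380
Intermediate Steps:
l(X) = 2 - X/3
z(d) = d/11
z(l(-3))² = ((2 - ⅓*(-3))/11)² = ((2 + 1)/11)² = ((1/11)*3)² = (3/11)² = 9/121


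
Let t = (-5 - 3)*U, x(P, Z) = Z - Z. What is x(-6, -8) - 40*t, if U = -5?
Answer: -1600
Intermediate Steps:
x(P, Z) = 0
t = 40 (t = (-5 - 3)*(-5) = -8*(-5) = 40)
x(-6, -8) - 40*t = 0 - 40*40 = 0 - 1600 = -1600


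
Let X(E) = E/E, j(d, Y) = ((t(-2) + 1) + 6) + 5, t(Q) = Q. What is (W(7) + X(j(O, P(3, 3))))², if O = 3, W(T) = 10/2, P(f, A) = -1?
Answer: 36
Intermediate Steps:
W(T) = 5 (W(T) = 10*(½) = 5)
j(d, Y) = 10 (j(d, Y) = ((-2 + 1) + 6) + 5 = (-1 + 6) + 5 = 5 + 5 = 10)
X(E) = 1
(W(7) + X(j(O, P(3, 3))))² = (5 + 1)² = 6² = 36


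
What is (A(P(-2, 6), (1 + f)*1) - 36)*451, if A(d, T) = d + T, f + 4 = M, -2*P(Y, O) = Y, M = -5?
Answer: -19393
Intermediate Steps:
P(Y, O) = -Y/2
f = -9 (f = -4 - 5 = -9)
A(d, T) = T + d
(A(P(-2, 6), (1 + f)*1) - 36)*451 = (((1 - 9)*1 - ½*(-2)) - 36)*451 = ((-8*1 + 1) - 36)*451 = ((-8 + 1) - 36)*451 = (-7 - 36)*451 = -43*451 = -19393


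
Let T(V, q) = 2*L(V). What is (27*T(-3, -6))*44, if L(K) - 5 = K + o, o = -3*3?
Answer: -16632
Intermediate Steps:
o = -9
L(K) = -4 + K (L(K) = 5 + (K - 9) = 5 + (-9 + K) = -4 + K)
T(V, q) = -8 + 2*V (T(V, q) = 2*(-4 + V) = -8 + 2*V)
(27*T(-3, -6))*44 = (27*(-8 + 2*(-3)))*44 = (27*(-8 - 6))*44 = (27*(-14))*44 = -378*44 = -16632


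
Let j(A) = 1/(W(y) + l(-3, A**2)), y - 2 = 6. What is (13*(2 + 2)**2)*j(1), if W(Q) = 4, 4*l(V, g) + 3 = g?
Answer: 416/7 ≈ 59.429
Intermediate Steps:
l(V, g) = -3/4 + g/4
y = 8 (y = 2 + 6 = 8)
j(A) = 1/(13/4 + A**2/4) (j(A) = 1/(4 + (-3/4 + A**2/4)) = 1/(13/4 + A**2/4))
(13*(2 + 2)**2)*j(1) = (13*(2 + 2)**2)*(4/(13 + 1**2)) = (13*4**2)*(4/(13 + 1)) = (13*16)*(4/14) = 208*(4*(1/14)) = 208*(2/7) = 416/7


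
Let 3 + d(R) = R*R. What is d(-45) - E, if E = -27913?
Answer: 29935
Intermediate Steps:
d(R) = -3 + R² (d(R) = -3 + R*R = -3 + R²)
d(-45) - E = (-3 + (-45)²) - 1*(-27913) = (-3 + 2025) + 27913 = 2022 + 27913 = 29935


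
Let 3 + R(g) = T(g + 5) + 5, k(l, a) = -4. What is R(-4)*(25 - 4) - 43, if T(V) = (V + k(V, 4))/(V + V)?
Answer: -65/2 ≈ -32.500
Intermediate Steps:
T(V) = (-4 + V)/(2*V) (T(V) = (V - 4)/(V + V) = (-4 + V)/((2*V)) = (-4 + V)*(1/(2*V)) = (-4 + V)/(2*V))
R(g) = 2 + (1 + g)/(2*(5 + g)) (R(g) = -3 + ((-4 + (g + 5))/(2*(g + 5)) + 5) = -3 + ((-4 + (5 + g))/(2*(5 + g)) + 5) = -3 + ((1 + g)/(2*(5 + g)) + 5) = -3 + (5 + (1 + g)/(2*(5 + g))) = 2 + (1 + g)/(2*(5 + g)))
R(-4)*(25 - 4) - 43 = ((21 + 5*(-4))/(2*(5 - 4)))*(25 - 4) - 43 = ((1/2)*(21 - 20)/1)*21 - 43 = ((1/2)*1*1)*21 - 43 = (1/2)*21 - 43 = 21/2 - 43 = -65/2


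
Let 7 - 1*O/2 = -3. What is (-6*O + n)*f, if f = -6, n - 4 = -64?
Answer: 1080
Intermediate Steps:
O = 20 (O = 14 - 2*(-3) = 14 + 6 = 20)
n = -60 (n = 4 - 64 = -60)
(-6*O + n)*f = (-6*20 - 60)*(-6) = (-120 - 60)*(-6) = -180*(-6) = 1080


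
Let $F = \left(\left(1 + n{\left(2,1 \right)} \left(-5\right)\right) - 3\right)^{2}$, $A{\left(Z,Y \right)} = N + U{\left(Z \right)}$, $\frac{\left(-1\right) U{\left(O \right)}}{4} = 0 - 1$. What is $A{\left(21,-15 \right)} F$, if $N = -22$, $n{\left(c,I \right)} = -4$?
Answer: $-5832$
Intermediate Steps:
$U{\left(O \right)} = 4$ ($U{\left(O \right)} = - 4 \left(0 - 1\right) = \left(-4\right) \left(-1\right) = 4$)
$A{\left(Z,Y \right)} = -18$ ($A{\left(Z,Y \right)} = -22 + 4 = -18$)
$F = 324$ ($F = \left(\left(1 - -20\right) - 3\right)^{2} = \left(\left(1 + 20\right) - 3\right)^{2} = \left(21 - 3\right)^{2} = 18^{2} = 324$)
$A{\left(21,-15 \right)} F = \left(-18\right) 324 = -5832$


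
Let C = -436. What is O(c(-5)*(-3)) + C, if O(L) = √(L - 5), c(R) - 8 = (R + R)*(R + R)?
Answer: -436 + I*√329 ≈ -436.0 + 18.138*I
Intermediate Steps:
c(R) = 8 + 4*R² (c(R) = 8 + (R + R)*(R + R) = 8 + (2*R)*(2*R) = 8 + 4*R²)
O(L) = √(-5 + L)
O(c(-5)*(-3)) + C = √(-5 + (8 + 4*(-5)²)*(-3)) - 436 = √(-5 + (8 + 4*25)*(-3)) - 436 = √(-5 + (8 + 100)*(-3)) - 436 = √(-5 + 108*(-3)) - 436 = √(-5 - 324) - 436 = √(-329) - 436 = I*√329 - 436 = -436 + I*√329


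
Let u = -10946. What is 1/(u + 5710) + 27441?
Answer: 143681075/5236 ≈ 27441.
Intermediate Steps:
1/(u + 5710) + 27441 = 1/(-10946 + 5710) + 27441 = 1/(-5236) + 27441 = -1/5236 + 27441 = 143681075/5236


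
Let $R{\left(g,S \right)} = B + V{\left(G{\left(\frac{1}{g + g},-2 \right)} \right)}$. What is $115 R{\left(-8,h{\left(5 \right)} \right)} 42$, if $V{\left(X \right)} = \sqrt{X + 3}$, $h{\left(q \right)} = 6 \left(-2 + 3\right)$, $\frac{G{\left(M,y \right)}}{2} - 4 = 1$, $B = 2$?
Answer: $9660 + 4830 \sqrt{13} \approx 27075.0$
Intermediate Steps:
$G{\left(M,y \right)} = 10$ ($G{\left(M,y \right)} = 8 + 2 \cdot 1 = 8 + 2 = 10$)
$h{\left(q \right)} = 6$ ($h{\left(q \right)} = 6 \cdot 1 = 6$)
$V{\left(X \right)} = \sqrt{3 + X}$
$R{\left(g,S \right)} = 2 + \sqrt{13}$ ($R{\left(g,S \right)} = 2 + \sqrt{3 + 10} = 2 + \sqrt{13}$)
$115 R{\left(-8,h{\left(5 \right)} \right)} 42 = 115 \left(2 + \sqrt{13}\right) 42 = \left(230 + 115 \sqrt{13}\right) 42 = 9660 + 4830 \sqrt{13}$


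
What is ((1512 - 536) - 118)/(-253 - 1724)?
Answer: -286/659 ≈ -0.43399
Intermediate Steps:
((1512 - 536) - 118)/(-253 - 1724) = (976 - 118)/(-1977) = 858*(-1/1977) = -286/659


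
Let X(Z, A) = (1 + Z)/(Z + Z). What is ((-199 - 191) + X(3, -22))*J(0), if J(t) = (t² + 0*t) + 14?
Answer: -16352/3 ≈ -5450.7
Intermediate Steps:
J(t) = 14 + t² (J(t) = (t² + 0) + 14 = t² + 14 = 14 + t²)
X(Z, A) = (1 + Z)/(2*Z) (X(Z, A) = (1 + Z)/((2*Z)) = (1 + Z)*(1/(2*Z)) = (1 + Z)/(2*Z))
((-199 - 191) + X(3, -22))*J(0) = ((-199 - 191) + (½)*(1 + 3)/3)*(14 + 0²) = (-390 + (½)*(⅓)*4)*(14 + 0) = (-390 + ⅔)*14 = -1168/3*14 = -16352/3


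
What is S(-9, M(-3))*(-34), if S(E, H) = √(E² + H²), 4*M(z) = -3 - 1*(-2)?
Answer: -17*√1297/2 ≈ -306.12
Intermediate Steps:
M(z) = -¼ (M(z) = (-3 - 1*(-2))/4 = (-3 + 2)/4 = (¼)*(-1) = -¼)
S(-9, M(-3))*(-34) = √((-9)² + (-¼)²)*(-34) = √(81 + 1/16)*(-34) = √(1297/16)*(-34) = (√1297/4)*(-34) = -17*√1297/2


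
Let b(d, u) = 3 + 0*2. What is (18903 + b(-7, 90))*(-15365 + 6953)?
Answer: -159037272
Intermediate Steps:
b(d, u) = 3 (b(d, u) = 3 + 0 = 3)
(18903 + b(-7, 90))*(-15365 + 6953) = (18903 + 3)*(-15365 + 6953) = 18906*(-8412) = -159037272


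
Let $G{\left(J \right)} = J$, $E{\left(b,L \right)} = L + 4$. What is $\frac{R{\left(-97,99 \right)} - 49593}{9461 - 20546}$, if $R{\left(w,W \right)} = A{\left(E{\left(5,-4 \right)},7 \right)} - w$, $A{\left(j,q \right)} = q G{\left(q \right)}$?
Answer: $\frac{49447}{11085} \approx 4.4607$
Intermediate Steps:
$E{\left(b,L \right)} = 4 + L$
$A{\left(j,q \right)} = q^{2}$ ($A{\left(j,q \right)} = q q = q^{2}$)
$R{\left(w,W \right)} = 49 - w$ ($R{\left(w,W \right)} = 7^{2} - w = 49 - w$)
$\frac{R{\left(-97,99 \right)} - 49593}{9461 - 20546} = \frac{\left(49 - -97\right) - 49593}{9461 - 20546} = \frac{\left(49 + 97\right) - 49593}{-11085} = \left(146 - 49593\right) \left(- \frac{1}{11085}\right) = \left(-49447\right) \left(- \frac{1}{11085}\right) = \frac{49447}{11085}$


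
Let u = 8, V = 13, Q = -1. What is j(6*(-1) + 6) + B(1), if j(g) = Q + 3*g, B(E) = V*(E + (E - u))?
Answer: -79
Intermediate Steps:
B(E) = -104 + 26*E (B(E) = 13*(E + (E - 1*8)) = 13*(E + (E - 8)) = 13*(E + (-8 + E)) = 13*(-8 + 2*E) = -104 + 26*E)
j(g) = -1 + 3*g
j(6*(-1) + 6) + B(1) = (-1 + 3*(6*(-1) + 6)) + (-104 + 26*1) = (-1 + 3*(-6 + 6)) + (-104 + 26) = (-1 + 3*0) - 78 = (-1 + 0) - 78 = -1 - 78 = -79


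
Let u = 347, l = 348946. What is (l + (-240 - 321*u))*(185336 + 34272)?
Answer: 52117150952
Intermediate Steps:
(l + (-240 - 321*u))*(185336 + 34272) = (348946 + (-240 - 321*347))*(185336 + 34272) = (348946 + (-240 - 111387))*219608 = (348946 - 111627)*219608 = 237319*219608 = 52117150952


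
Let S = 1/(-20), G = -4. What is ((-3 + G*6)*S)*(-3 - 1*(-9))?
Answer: 81/10 ≈ 8.1000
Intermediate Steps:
S = -1/20 (S = 1*(-1/20) = -1/20 ≈ -0.050000)
((-3 + G*6)*S)*(-3 - 1*(-9)) = ((-3 - 4*6)*(-1/20))*(-3 - 1*(-9)) = ((-3 - 24)*(-1/20))*(-3 + 9) = -27*(-1/20)*6 = (27/20)*6 = 81/10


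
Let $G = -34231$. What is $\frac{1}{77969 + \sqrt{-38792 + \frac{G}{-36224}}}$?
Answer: $\frac{2824349056}{220213076714441} - \frac{8 i \sqrt{795324622182}}{220213076714441} \approx 1.2826 \cdot 10^{-5} - 3.2398 \cdot 10^{-8} i$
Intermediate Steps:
$\frac{1}{77969 + \sqrt{-38792 + \frac{G}{-36224}}} = \frac{1}{77969 + \sqrt{-38792 - \frac{34231}{-36224}}} = \frac{1}{77969 + \sqrt{-38792 - - \frac{34231}{36224}}} = \frac{1}{77969 + \sqrt{-38792 + \frac{34231}{36224}}} = \frac{1}{77969 + \sqrt{- \frac{1405167177}{36224}}} = \frac{1}{77969 + \frac{i \sqrt{795324622182}}{4528}}$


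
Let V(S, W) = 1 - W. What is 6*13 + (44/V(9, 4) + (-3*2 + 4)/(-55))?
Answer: 10456/165 ≈ 63.370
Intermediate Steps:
6*13 + (44/V(9, 4) + (-3*2 + 4)/(-55)) = 6*13 + (44/(1 - 1*4) + (-3*2 + 4)/(-55)) = 78 + (44/(1 - 4) + (-6 + 4)*(-1/55)) = 78 + (44/(-3) - 2*(-1/55)) = 78 + (44*(-⅓) + 2/55) = 78 + (-44/3 + 2/55) = 78 - 2414/165 = 10456/165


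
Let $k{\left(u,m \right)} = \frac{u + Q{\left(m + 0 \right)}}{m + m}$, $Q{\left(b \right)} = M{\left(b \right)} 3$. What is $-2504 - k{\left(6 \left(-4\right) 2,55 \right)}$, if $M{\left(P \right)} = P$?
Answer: $- \frac{275557}{110} \approx -2505.1$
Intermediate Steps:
$Q{\left(b \right)} = 3 b$ ($Q{\left(b \right)} = b 3 = 3 b$)
$k{\left(u,m \right)} = \frac{u + 3 m}{2 m}$ ($k{\left(u,m \right)} = \frac{u + 3 \left(m + 0\right)}{m + m} = \frac{u + 3 m}{2 m}$)
$-2504 - k{\left(6 \left(-4\right) 2,55 \right)} = -2504 - \frac{6 \left(-4\right) 2 + 3 \cdot 55}{2 \cdot 55} = -2504 - \frac{1}{2} \cdot \frac{1}{55} \left(\left(-24\right) 2 + 165\right) = -2504 - \frac{1}{2} \cdot \frac{1}{55} \left(-48 + 165\right) = -2504 - \frac{1}{2} \cdot \frac{1}{55} \cdot 117 = -2504 - \frac{117}{110} = - \frac{275557}{110}$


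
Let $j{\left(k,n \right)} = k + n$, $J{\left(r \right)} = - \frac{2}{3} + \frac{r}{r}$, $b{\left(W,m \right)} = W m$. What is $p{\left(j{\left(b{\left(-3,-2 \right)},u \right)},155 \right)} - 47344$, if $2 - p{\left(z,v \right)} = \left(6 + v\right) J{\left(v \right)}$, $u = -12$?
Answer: $- \frac{142187}{3} \approx -47396.0$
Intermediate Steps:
$J{\left(r \right)} = \frac{1}{3}$ ($J{\left(r \right)} = \left(-2\right) \frac{1}{3} + 1 = - \frac{2}{3} + 1 = \frac{1}{3}$)
$p{\left(z,v \right)} = - \frac{v}{3}$ ($p{\left(z,v \right)} = 2 - \left(6 + v\right) \frac{1}{3} = 2 - \left(2 + \frac{v}{3}\right) = - \frac{v}{3}$)
$p{\left(j{\left(b{\left(-3,-2 \right)},u \right)},155 \right)} - 47344 = \left(- \frac{1}{3}\right) 155 - 47344 = - \frac{155}{3} - 47344 = - \frac{142187}{3}$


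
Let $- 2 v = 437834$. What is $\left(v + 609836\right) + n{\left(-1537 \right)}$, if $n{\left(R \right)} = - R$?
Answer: $392456$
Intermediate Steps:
$v = -218917$ ($v = \left(- \frac{1}{2}\right) 437834 = -218917$)
$\left(v + 609836\right) + n{\left(-1537 \right)} = \left(-218917 + 609836\right) - -1537 = 390919 + 1537 = 392456$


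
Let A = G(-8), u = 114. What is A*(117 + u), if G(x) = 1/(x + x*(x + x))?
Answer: 77/40 ≈ 1.9250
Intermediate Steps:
G(x) = 1/(x + 2*x**2) (G(x) = 1/(x + x*(2*x)) = 1/(x + 2*x**2))
A = 1/120 (A = 1/((-8)*(1 + 2*(-8))) = -1/(8*(1 - 16)) = -1/8/(-15) = -1/8*(-1/15) = 1/120 ≈ 0.0083333)
A*(117 + u) = (117 + 114)/120 = (1/120)*231 = 77/40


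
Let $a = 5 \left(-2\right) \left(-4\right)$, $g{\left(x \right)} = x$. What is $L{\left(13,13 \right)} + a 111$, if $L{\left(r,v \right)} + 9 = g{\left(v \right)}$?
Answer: $4444$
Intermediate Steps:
$a = 40$ ($a = \left(-10\right) \left(-4\right) = 40$)
$L{\left(r,v \right)} = -9 + v$
$L{\left(13,13 \right)} + a 111 = \left(-9 + 13\right) + 40 \cdot 111 = 4 + 4440 = 4444$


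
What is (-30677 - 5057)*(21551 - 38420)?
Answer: 602796846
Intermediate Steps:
(-30677 - 5057)*(21551 - 38420) = -35734*(-16869) = 602796846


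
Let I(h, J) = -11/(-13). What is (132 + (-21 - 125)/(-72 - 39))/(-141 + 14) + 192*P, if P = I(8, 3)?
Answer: 29580490/183261 ≈ 161.41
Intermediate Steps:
I(h, J) = 11/13 (I(h, J) = -11*(-1/13) = 11/13)
P = 11/13 ≈ 0.84615
(132 + (-21 - 125)/(-72 - 39))/(-141 + 14) + 192*P = (132 + (-21 - 125)/(-72 - 39))/(-141 + 14) + 192*(11/13) = (132 - 146/(-111))/(-127) + 2112/13 = (132 - 146*(-1/111))*(-1/127) + 2112/13 = (132 + 146/111)*(-1/127) + 2112/13 = (14798/111)*(-1/127) + 2112/13 = -14798/14097 + 2112/13 = 29580490/183261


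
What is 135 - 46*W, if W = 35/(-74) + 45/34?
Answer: 60305/629 ≈ 95.874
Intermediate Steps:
W = 535/629 (W = 35*(-1/74) + 45*(1/34) = -35/74 + 45/34 = 535/629 ≈ 0.85056)
135 - 46*W = 135 - 46*535/629 = 135 - 24610/629 = 60305/629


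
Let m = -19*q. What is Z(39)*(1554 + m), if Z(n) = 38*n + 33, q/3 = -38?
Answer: 5635800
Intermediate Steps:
q = -114 (q = 3*(-38) = -114)
Z(n) = 33 + 38*n
m = 2166 (m = -19*(-114) = 2166)
Z(39)*(1554 + m) = (33 + 38*39)*(1554 + 2166) = (33 + 1482)*3720 = 1515*3720 = 5635800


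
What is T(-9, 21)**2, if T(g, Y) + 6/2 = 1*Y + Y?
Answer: 1521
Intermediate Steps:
T(g, Y) = -3 + 2*Y (T(g, Y) = -3 + (1*Y + Y) = -3 + (Y + Y) = -3 + 2*Y)
T(-9, 21)**2 = (-3 + 2*21)**2 = (-3 + 42)**2 = 39**2 = 1521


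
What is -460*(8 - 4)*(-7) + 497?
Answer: 13377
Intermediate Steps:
-460*(8 - 4)*(-7) + 497 = -1840*(-7) + 497 = -460*(-28) + 497 = 12880 + 497 = 13377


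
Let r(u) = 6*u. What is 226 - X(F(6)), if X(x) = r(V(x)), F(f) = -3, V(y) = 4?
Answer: 202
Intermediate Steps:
X(x) = 24 (X(x) = 6*4 = 24)
226 - X(F(6)) = 226 - 1*24 = 226 - 24 = 202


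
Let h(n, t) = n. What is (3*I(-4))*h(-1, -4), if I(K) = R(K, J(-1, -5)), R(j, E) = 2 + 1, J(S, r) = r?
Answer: -9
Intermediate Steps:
R(j, E) = 3
I(K) = 3
(3*I(-4))*h(-1, -4) = (3*3)*(-1) = 9*(-1) = -9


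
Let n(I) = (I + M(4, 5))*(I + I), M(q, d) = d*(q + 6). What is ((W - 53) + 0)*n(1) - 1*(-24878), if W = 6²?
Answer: 23144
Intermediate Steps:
M(q, d) = d*(6 + q)
n(I) = 2*I*(50 + I) (n(I) = (I + 5*(6 + 4))*(I + I) = (I + 5*10)*(2*I) = (I + 50)*(2*I) = (50 + I)*(2*I) = 2*I*(50 + I))
W = 36
((W - 53) + 0)*n(1) - 1*(-24878) = ((36 - 53) + 0)*(2*1*(50 + 1)) - 1*(-24878) = (-17 + 0)*(2*1*51) + 24878 = -17*102 + 24878 = -1734 + 24878 = 23144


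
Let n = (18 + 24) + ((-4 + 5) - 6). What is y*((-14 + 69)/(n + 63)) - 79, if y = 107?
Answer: -403/20 ≈ -20.150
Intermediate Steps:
n = 37 (n = 42 + (1 - 6) = 42 - 5 = 37)
y*((-14 + 69)/(n + 63)) - 79 = 107*((-14 + 69)/(37 + 63)) - 79 = 107*(55/100) - 79 = 107*(55*(1/100)) - 79 = 107*(11/20) - 79 = 1177/20 - 79 = -403/20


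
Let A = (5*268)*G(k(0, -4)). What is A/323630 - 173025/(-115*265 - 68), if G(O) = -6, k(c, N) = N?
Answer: 1858350501/329487703 ≈ 5.6401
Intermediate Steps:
A = -8040 (A = (5*268)*(-6) = 1340*(-6) = -8040)
A/323630 - 173025/(-115*265 - 68) = -8040/323630 - 173025/(-115*265 - 68) = -8040*1/323630 - 173025/(-30475 - 68) = -804/32363 - 173025/(-30543) = -804/32363 - 173025*(-1/30543) = -804/32363 + 57675/10181 = 1858350501/329487703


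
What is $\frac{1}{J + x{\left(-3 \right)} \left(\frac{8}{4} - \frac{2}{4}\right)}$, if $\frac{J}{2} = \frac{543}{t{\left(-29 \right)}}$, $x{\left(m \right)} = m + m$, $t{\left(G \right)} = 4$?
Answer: $\frac{2}{525} \approx 0.0038095$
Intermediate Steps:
$x{\left(m \right)} = 2 m$
$J = \frac{543}{2}$ ($J = 2 \cdot \frac{543}{4} = \frac{543}{2} \approx 271.5$)
$\frac{1}{J + x{\left(-3 \right)} \left(\frac{8}{4} - \frac{2}{4}\right)} = \frac{1}{\frac{543}{2} + 2 \left(-3\right) \left(\frac{8}{4} - \frac{2}{4}\right)} = \frac{1}{\frac{543}{2} - 6 \left(8 \cdot \frac{1}{4} - \frac{1}{2}\right)} = \frac{1}{\frac{543}{2} - 6 \left(2 - \frac{1}{2}\right)} = \frac{1}{\frac{543}{2} - 9} = \frac{1}{\frac{525}{2}} = \frac{2}{525}$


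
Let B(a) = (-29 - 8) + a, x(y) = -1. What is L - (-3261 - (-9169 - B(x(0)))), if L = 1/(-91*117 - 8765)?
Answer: -113948441/19412 ≈ -5870.0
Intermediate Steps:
B(a) = -37 + a
L = -1/19412 (L = 1/(-10647 - 8765) = 1/(-19412) = -1/19412 ≈ -5.1515e-5)
L - (-3261 - (-9169 - B(x(0)))) = -1/19412 - (-3261 - (-9169 - (-37 - 1))) = -1/19412 - (-3261 - (-9169 - 1*(-38))) = -1/19412 - (-3261 - (-9169 + 38)) = -1/19412 - (-3261 - 1*(-9131)) = -1/19412 - (-3261 + 9131) = -1/19412 - 1*5870 = -1/19412 - 5870 = -113948441/19412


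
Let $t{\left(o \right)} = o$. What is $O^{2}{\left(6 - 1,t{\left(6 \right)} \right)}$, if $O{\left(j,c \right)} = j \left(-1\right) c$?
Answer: $900$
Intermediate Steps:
$O{\left(j,c \right)} = - c j$ ($O{\left(j,c \right)} = - j c = - c j$)
$O^{2}{\left(6 - 1,t{\left(6 \right)} \right)} = \left(\left(-1\right) 6 \left(6 - 1\right)\right)^{2} = \left(\left(-1\right) 6 \cdot 5\right)^{2} = \left(-30\right)^{2} = 900$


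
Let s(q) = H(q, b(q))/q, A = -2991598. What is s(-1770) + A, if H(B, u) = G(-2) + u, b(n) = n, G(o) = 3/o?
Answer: -3530084459/1180 ≈ -2.9916e+6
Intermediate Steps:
H(B, u) = -3/2 + u (H(B, u) = 3/(-2) + u = 3*(-½) + u = -3/2 + u)
s(q) = (-3/2 + q)/q
s(-1770) + A = (-3/2 - 1770)/(-1770) - 2991598 = -1/1770*(-3543/2) - 2991598 = 1181/1180 - 2991598 = -3530084459/1180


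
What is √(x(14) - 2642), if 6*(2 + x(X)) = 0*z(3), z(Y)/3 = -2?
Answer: 2*I*√661 ≈ 51.42*I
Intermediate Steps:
z(Y) = -6 (z(Y) = 3*(-2) = -6)
x(X) = -2 (x(X) = -2 + (0*(-6))/6 = -2 + (⅙)*0 = -2 + 0 = -2)
√(x(14) - 2642) = √(-2 - 2642) = √(-2644) = 2*I*√661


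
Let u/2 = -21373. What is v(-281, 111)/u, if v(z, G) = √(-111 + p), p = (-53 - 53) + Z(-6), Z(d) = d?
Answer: -I*√223/42746 ≈ -0.00034935*I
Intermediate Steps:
u = -42746 (u = 2*(-21373) = -42746)
p = -112 (p = (-53 - 53) - 6 = -106 - 6 = -112)
v(z, G) = I*√223 (v(z, G) = √(-111 - 112) = √(-223) = I*√223)
v(-281, 111)/u = (I*√223)/(-42746) = (I*√223)*(-1/42746) = -I*√223/42746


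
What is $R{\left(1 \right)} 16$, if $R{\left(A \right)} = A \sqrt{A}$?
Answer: $16$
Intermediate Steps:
$R{\left(A \right)} = A^{\frac{3}{2}}$
$R{\left(1 \right)} 16 = 1^{\frac{3}{2}} \cdot 16 = 1 \cdot 16 = 16$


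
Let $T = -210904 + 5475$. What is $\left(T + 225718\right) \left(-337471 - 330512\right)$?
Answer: $-13552707087$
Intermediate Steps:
$T = -205429$
$\left(T + 225718\right) \left(-337471 - 330512\right) = \left(-205429 + 225718\right) \left(-337471 - 330512\right) = 20289 \left(-667983\right) = -13552707087$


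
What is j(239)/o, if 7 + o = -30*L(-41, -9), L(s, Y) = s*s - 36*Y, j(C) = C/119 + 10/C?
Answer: -58311/1710925237 ≈ -3.4082e-5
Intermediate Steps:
j(C) = 10/C + C/119 (j(C) = C*(1/119) + 10/C = C/119 + 10/C = 10/C + C/119)
L(s, Y) = s² - 36*Y
o = -60157 (o = -7 - 30*((-41)² - 36*(-9)) = -7 - 30*(1681 + 324) = -7 - 30*2005 = -7 - 60150 = -60157)
j(239)/o = (10/239 + (1/119)*239)/(-60157) = (10*(1/239) + 239/119)*(-1/60157) = (10/239 + 239/119)*(-1/60157) = (58311/28441)*(-1/60157) = -58311/1710925237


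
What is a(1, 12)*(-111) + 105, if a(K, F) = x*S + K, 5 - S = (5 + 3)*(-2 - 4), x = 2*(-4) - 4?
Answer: 70590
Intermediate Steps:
x = -12 (x = -8 - 4 = -12)
S = 53 (S = 5 - (5 + 3)*(-2 - 4) = 5 - 8*(-6) = 5 - 1*(-48) = 5 + 48 = 53)
a(K, F) = -636 + K (a(K, F) = -12*53 + K = -636 + K)
a(1, 12)*(-111) + 105 = (-636 + 1)*(-111) + 105 = -635*(-111) + 105 = 70485 + 105 = 70590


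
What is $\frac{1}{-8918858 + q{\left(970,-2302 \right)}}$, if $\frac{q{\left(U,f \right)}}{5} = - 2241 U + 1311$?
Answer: $- \frac{1}{19781153} \approx -5.0553 \cdot 10^{-8}$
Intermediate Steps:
$q{\left(U,f \right)} = 6555 - 11205 U$ ($q{\left(U,f \right)} = 5 \left(- 2241 U + 1311\right) = 5 \left(1311 - 2241 U\right) = 6555 - 11205 U$)
$\frac{1}{-8918858 + q{\left(970,-2302 \right)}} = \frac{1}{-8918858 + \left(6555 - 10868850\right)} = \frac{1}{-8918858 - 10862295} = \frac{1}{-19781153} = - \frac{1}{19781153}$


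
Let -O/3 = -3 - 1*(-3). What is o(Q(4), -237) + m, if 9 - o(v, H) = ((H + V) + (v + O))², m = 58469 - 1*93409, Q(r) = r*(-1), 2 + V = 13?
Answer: -87831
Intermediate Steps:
O = 0 (O = -3*(-3 - 1*(-3)) = -3*(-3 + 3) = -3*0 = 0)
V = 11 (V = -2 + 13 = 11)
Q(r) = -r
m = -34940 (m = 58469 - 93409 = -34940)
o(v, H) = 9 - (11 + H + v)² (o(v, H) = 9 - ((H + 11) + (v + 0))² = 9 - ((11 + H) + v)² = 9 - (11 + H + v)²)
o(Q(4), -237) + m = (9 - (11 - 237 - 1*4)²) - 34940 = (9 - (11 - 237 - 4)²) - 34940 = (9 - 1*(-230)²) - 34940 = (9 - 1*52900) - 34940 = (9 - 52900) - 34940 = -52891 - 34940 = -87831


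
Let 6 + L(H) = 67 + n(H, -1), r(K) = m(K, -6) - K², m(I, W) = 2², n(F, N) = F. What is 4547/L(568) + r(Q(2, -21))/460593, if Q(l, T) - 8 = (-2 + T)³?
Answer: -90897846862/289712997 ≈ -313.75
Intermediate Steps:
m(I, W) = 4
Q(l, T) = 8 + (-2 + T)³
r(K) = 4 - K²
L(H) = 61 + H (L(H) = -6 + (67 + H) = 61 + H)
4547/L(568) + r(Q(2, -21))/460593 = 4547/(61 + 568) + (4 - (8 + (-2 - 21)³)²)/460593 = 4547/629 + (4 - (8 + (-23)³)²)*(1/460593) = 4547*(1/629) + (4 - (8 - 12167)²)*(1/460593) = 4547/629 + (4 - 1*(-12159)²)*(1/460593) = 4547/629 + (4 - 1*147841281)*(1/460593) = 4547/629 + (4 - 147841281)*(1/460593) = 4547/629 - 147841277*1/460593 = 4547/629 - 147841277/460593 = -90897846862/289712997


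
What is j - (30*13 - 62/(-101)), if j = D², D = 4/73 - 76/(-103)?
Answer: -2226845380572/5710071461 ≈ -389.99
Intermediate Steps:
D = 5960/7519 (D = 4*(1/73) - 76*(-1/103) = 4/73 + 76/103 = 5960/7519 ≈ 0.79266)
j = 35521600/56535361 (j = (5960/7519)² = 35521600/56535361 ≈ 0.62831)
j - (30*13 - 62/(-101)) = 35521600/56535361 - (30*13 - 62/(-101)) = 35521600/56535361 - (390 - 62*(-1/101)) = 35521600/56535361 - (390 + 62/101) = 35521600/56535361 - 1*39452/101 = 35521600/56535361 - 39452/101 = -2226845380572/5710071461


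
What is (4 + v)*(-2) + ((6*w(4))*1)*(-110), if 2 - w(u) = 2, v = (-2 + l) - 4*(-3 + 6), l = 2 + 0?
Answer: 16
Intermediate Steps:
l = 2
v = -12 (v = (-2 + 2) - 4*(-3 + 6) = 0 - 4*3 = 0 - 12 = -12)
w(u) = 0 (w(u) = 2 - 1*2 = 2 - 2 = 0)
(4 + v)*(-2) + ((6*w(4))*1)*(-110) = (4 - 12)*(-2) + ((6*0)*1)*(-110) = -8*(-2) + (0*1)*(-110) = 16 + 0*(-110) = 16 + 0 = 16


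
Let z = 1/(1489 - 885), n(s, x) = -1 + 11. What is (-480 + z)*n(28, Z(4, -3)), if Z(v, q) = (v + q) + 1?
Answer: -1449595/302 ≈ -4800.0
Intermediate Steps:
Z(v, q) = 1 + q + v (Z(v, q) = (q + v) + 1 = 1 + q + v)
n(s, x) = 10
z = 1/604 ≈ 0.0016556
(-480 + z)*n(28, Z(4, -3)) = (-480 + 1/604)*10 = -289919/604*10 = -1449595/302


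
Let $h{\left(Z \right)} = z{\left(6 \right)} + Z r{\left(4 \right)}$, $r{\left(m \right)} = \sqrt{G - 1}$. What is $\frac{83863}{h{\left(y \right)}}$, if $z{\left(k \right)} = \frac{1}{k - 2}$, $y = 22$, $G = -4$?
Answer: $\frac{335452}{38721} - \frac{29519776 i \sqrt{5}}{38721} \approx 8.6633 - 1704.7 i$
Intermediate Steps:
$r{\left(m \right)} = i \sqrt{5}$ ($r{\left(m \right)} = \sqrt{-4 - 1} = \sqrt{-5} = i \sqrt{5}$)
$z{\left(k \right)} = \frac{1}{-2 + k}$
$h{\left(Z \right)} = \frac{1}{4} + i Z \sqrt{5}$ ($h{\left(Z \right)} = \frac{1}{-2 + 6} + Z i \sqrt{5} = \frac{1}{4} + i Z \sqrt{5}$)
$\frac{83863}{h{\left(y \right)}} = \frac{83863}{\frac{1}{4} + i 22 \sqrt{5}} = \frac{83863}{\frac{1}{4} + 22 i \sqrt{5}}$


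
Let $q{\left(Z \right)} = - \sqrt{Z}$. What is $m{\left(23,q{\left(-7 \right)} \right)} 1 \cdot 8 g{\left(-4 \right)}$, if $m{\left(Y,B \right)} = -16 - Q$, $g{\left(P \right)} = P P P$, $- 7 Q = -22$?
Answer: $\frac{68608}{7} \approx 9801.1$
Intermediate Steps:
$Q = \frac{22}{7}$ ($Q = \left(- \frac{1}{7}\right) \left(-22\right) = \frac{22}{7} \approx 3.1429$)
$g{\left(P \right)} = P^{3}$ ($g{\left(P \right)} = P^{2} P = P^{3}$)
$m{\left(Y,B \right)} = - \frac{134}{7}$ ($m{\left(Y,B \right)} = -16 - \frac{22}{7} = - \frac{134}{7}$)
$m{\left(23,q{\left(-7 \right)} \right)} 1 \cdot 8 g{\left(-4 \right)} = - \frac{134 \cdot 1 \cdot 8 \left(-4\right)^{3}}{7} = - \frac{134 \cdot 8 \left(-64\right)}{7} = \left(- \frac{134}{7}\right) \left(-512\right) = \frac{68608}{7}$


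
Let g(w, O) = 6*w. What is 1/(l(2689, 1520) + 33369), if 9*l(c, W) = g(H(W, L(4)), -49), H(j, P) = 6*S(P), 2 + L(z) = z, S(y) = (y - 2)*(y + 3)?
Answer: 1/33369 ≈ 2.9968e-5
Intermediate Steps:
S(y) = (-2 + y)*(3 + y)
L(z) = -2 + z
H(j, P) = -36 + 6*P + 6*P² (H(j, P) = 6*(-6 + P + P²) = -36 + 6*P + 6*P²)
l(c, W) = 0 (l(c, W) = (6*(-36 + 6*(-2 + 4) + 6*(-2 + 4)²))/9 = (6*(-36 + 6*2 + 6*2²))/9 = (6*(-36 + 12 + 6*4))/9 = (6*(-36 + 12 + 24))/9 = (6*0)/9 = (⅑)*0 = 0)
1/(l(2689, 1520) + 33369) = 1/(0 + 33369) = 1/33369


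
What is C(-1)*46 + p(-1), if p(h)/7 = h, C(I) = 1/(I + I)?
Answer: -30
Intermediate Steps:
C(I) = 1/(2*I)
p(h) = 7*h
C(-1)*46 + p(-1) = ((½)/(-1))*46 + 7*(-1) = ((½)*(-1))*46 - 7 = -½*46 - 7 = -23 - 7 = -30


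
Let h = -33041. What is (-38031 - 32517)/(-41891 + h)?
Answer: 17637/18733 ≈ 0.94149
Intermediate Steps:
(-38031 - 32517)/(-41891 + h) = (-38031 - 32517)/(-41891 - 33041) = -70548/(-74932) = -70548*(-1/74932) = 17637/18733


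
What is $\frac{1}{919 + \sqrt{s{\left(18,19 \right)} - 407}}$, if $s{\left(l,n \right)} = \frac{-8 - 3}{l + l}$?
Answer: $\frac{33084}{30418859} - \frac{6 i \sqrt{14663}}{30418859} \approx 0.0010876 - 2.3885 \cdot 10^{-5} i$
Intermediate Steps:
$s{\left(l,n \right)} = - \frac{11}{2 l}$
$\frac{1}{919 + \sqrt{s{\left(18,19 \right)} - 407}} = \frac{1}{919 + \sqrt{- \frac{11}{2 \cdot 18} - 407}} = \frac{1}{919 + \sqrt{\left(- \frac{11}{2}\right) \frac{1}{18} - 407}} = \frac{1}{919 + \sqrt{- \frac{11}{36} - 407}} = \frac{1}{919 + \sqrt{- \frac{14663}{36}}} = \frac{1}{919 + \frac{i \sqrt{14663}}{6}}$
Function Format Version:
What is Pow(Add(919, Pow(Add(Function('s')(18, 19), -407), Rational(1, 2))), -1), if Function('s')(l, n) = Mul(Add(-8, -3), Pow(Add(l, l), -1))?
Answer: Add(Rational(33084, 30418859), Mul(Rational(-6, 30418859), I, Pow(14663, Rational(1, 2)))) ≈ Add(0.0010876, Mul(-2.3885e-5, I))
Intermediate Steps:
Function('s')(l, n) = Mul(Rational(-11, 2), Pow(l, -1)) (Function('s')(l, n) = Mul(-11, Pow(Mul(2, l), -1)) = Mul(-11, Mul(Rational(1, 2), Pow(l, -1))) = Mul(Rational(-11, 2), Pow(l, -1)))
Pow(Add(919, Pow(Add(Function('s')(18, 19), -407), Rational(1, 2))), -1) = Pow(Add(919, Pow(Add(Mul(Rational(-11, 2), Pow(18, -1)), -407), Rational(1, 2))), -1) = Pow(Add(919, Pow(Add(Mul(Rational(-11, 2), Rational(1, 18)), -407), Rational(1, 2))), -1) = Pow(Add(919, Pow(Add(Rational(-11, 36), -407), Rational(1, 2))), -1) = Pow(Add(919, Pow(Rational(-14663, 36), Rational(1, 2))), -1) = Pow(Add(919, Mul(Rational(1, 6), I, Pow(14663, Rational(1, 2)))), -1)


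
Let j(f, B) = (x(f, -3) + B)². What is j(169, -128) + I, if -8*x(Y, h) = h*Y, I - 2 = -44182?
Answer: -2560231/64 ≈ -40004.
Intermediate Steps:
I = -44180 (I = 2 - 44182 = -44180)
x(Y, h) = -Y*h/8 (x(Y, h) = -h*Y/8 = -Y*h/8)
j(f, B) = (B + 3*f/8)² (j(f, B) = (-⅛*f*(-3) + B)² = (3*f/8 + B)² = (B + 3*f/8)²)
j(169, -128) + I = (3*169 + 8*(-128))²/64 - 44180 = (507 - 1024)²/64 - 44180 = (1/64)*(-517)² - 44180 = (1/64)*267289 - 44180 = 267289/64 - 44180 = -2560231/64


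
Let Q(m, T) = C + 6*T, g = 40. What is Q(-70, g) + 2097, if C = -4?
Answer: 2333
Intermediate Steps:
Q(m, T) = -4 + 6*T
Q(-70, g) + 2097 = (-4 + 6*40) + 2097 = (-4 + 240) + 2097 = 236 + 2097 = 2333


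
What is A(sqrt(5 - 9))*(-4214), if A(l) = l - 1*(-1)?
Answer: -4214 - 8428*I ≈ -4214.0 - 8428.0*I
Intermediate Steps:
A(l) = 1 + l (A(l) = l + 1 = 1 + l)
A(sqrt(5 - 9))*(-4214) = (1 + sqrt(5 - 9))*(-4214) = (1 + sqrt(-4))*(-4214) = (1 + 2*I)*(-4214) = -4214 - 8428*I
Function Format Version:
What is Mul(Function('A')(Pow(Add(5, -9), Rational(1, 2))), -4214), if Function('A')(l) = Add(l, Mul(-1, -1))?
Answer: Add(-4214, Mul(-8428, I)) ≈ Add(-4214.0, Mul(-8428.0, I))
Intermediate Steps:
Function('A')(l) = Add(1, l) (Function('A')(l) = Add(l, 1) = Add(1, l))
Mul(Function('A')(Pow(Add(5, -9), Rational(1, 2))), -4214) = Mul(Add(1, Pow(Add(5, -9), Rational(1, 2))), -4214) = Mul(Add(1, Pow(-4, Rational(1, 2))), -4214) = Mul(Add(1, Mul(2, I)), -4214) = Add(-4214, Mul(-8428, I))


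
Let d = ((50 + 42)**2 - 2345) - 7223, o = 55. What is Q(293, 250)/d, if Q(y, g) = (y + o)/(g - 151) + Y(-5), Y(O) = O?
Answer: 49/36432 ≈ 0.0013450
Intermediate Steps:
Q(y, g) = -5 + (55 + y)/(-151 + g) (Q(y, g) = (y + 55)/(g - 151) - 5 = (55 + y)/(-151 + g) - 5 = -5 + (55 + y)/(-151 + g))
d = -1104 (d = (92**2 - 2345) - 7223 = (8464 - 2345) - 7223 = 6119 - 7223 = -1104)
Q(293, 250)/d = ((810 + 293 - 5*250)/(-151 + 250))/(-1104) = ((810 + 293 - 1250)/99)*(-1/1104) = ((1/99)*(-147))*(-1/1104) = -49/33*(-1/1104) = 49/36432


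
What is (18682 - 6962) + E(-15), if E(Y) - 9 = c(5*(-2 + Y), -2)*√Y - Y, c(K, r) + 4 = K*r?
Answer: 11744 + 166*I*√15 ≈ 11744.0 + 642.92*I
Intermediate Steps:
c(K, r) = -4 + K*r
E(Y) = 9 - Y + √Y*(16 - 10*Y) (E(Y) = 9 + ((-4 + (5*(-2 + Y))*(-2))*√Y - Y) = 9 + ((-4 + (-10 + 5*Y)*(-2))*√Y - Y) = 9 + ((-4 + (20 - 10*Y))*√Y - Y) = 9 + ((16 - 10*Y)*√Y - Y) = 9 + (√Y*(16 - 10*Y) - Y) = 9 + (-Y + √Y*(16 - 10*Y)) = 9 - Y + √Y*(16 - 10*Y))
(18682 - 6962) + E(-15) = (18682 - 6962) + (9 - 1*(-15) + √(-15)*(16 - 10*(-15))) = 11720 + (9 + 15 + (I*√15)*(16 + 150)) = 11720 + (9 + 15 + (I*√15)*166) = 11720 + (9 + 15 + 166*I*√15) = 11720 + (24 + 166*I*√15) = 11744 + 166*I*√15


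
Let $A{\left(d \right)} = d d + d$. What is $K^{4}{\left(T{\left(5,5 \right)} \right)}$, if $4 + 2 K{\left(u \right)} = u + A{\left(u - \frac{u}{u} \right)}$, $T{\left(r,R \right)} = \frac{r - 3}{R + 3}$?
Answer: $\frac{15752961}{1048576} \approx 15.023$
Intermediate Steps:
$A{\left(d \right)} = d + d^{2}$ ($A{\left(d \right)} = d^{2} + d = d + d^{2}$)
$T{\left(r,R \right)} = \frac{-3 + r}{3 + R}$
$K{\left(u \right)} = -2 + \frac{u}{2} + \frac{u \left(-1 + u\right)}{2}$ ($K{\left(u \right)} = -2 + \frac{u + \left(u - \frac{u}{u}\right) \left(1 + \left(u - \frac{u}{u}\right)\right)}{2} = -2 + \frac{u + \left(u - 1\right) \left(1 + \left(u - 1\right)\right)}{2} = -2 + \frac{u + \left(-1 + u\right) \left(1 + \left(-1 + u\right)\right)}{2} = -2 + \frac{u + \left(-1 + u\right) u}{2} = -2 + \frac{u + u \left(-1 + u\right)}{2} = -2 + \left(\frac{u}{2} + \frac{u \left(-1 + u\right)}{2}\right) = -2 + \frac{u}{2} + \frac{u \left(-1 + u\right)}{2}$)
$K^{4}{\left(T{\left(5,5 \right)} \right)} = \left(-2 + \frac{\left(\frac{-3 + 5}{3 + 5}\right)^{2}}{2}\right)^{4} = \left(-2 + \frac{\left(\frac{1}{8} \cdot 2\right)^{2}}{2}\right)^{4} = \left(-2 + \frac{1}{2 \cdot 16}\right)^{4} = \left(-2 + \frac{1}{2} \cdot \frac{1}{16}\right)^{4} = \left(-2 + \frac{1}{32}\right)^{4} = \left(- \frac{63}{32}\right)^{4} = \frac{15752961}{1048576}$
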